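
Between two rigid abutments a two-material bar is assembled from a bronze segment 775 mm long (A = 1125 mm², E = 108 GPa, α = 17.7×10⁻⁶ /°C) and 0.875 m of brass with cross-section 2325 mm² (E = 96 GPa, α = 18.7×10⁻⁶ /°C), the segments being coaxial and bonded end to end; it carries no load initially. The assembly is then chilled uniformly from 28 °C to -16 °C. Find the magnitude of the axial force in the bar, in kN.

With the walls removed the bar would change length by δ_free = Σ αᵢΔT Lᵢ = 17.7×10⁻⁶×44×775 + 18.7×10⁻⁶×44×875 = 1.324 mm.
Since the ends are fixed, an axial force P builds up, equal in every segment, with P · Σ Lᵢ/(AᵢEᵢ) = δ_free.
Σ Lᵢ/(AᵢEᵢ) = 775/(1125×108×10³) + 875/(2325×96×10³) = 1.03×10⁻⁵ mm/N.
Hence P = δ_free / Σ(L/AE) = 1.324/1.03×10⁻⁵ = 128.5 kN (tensile).

P ≈ 129 kN (tensile)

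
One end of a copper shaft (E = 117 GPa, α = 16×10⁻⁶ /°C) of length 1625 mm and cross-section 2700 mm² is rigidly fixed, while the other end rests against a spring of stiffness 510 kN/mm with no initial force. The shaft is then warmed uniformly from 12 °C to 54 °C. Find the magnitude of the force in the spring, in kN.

P ≈ 154 kN

The unrestrained thermal change is αΔT L = 16×10⁻⁶ × 42 × 1625 = 1.092 mm.
With a force P in the spring, the elastic change of the shaft is PL/(AE) and that of the spring is P/k; compatibility requires their sum to equal δ_free.
P [ L/(AE) + 1/k ] = δ_free → P [ 1625/(2700×117×10³) + 1/(510×10³) ] = 1.092.
P = 1.092 / 7.105×10⁻⁶ = 153700 N.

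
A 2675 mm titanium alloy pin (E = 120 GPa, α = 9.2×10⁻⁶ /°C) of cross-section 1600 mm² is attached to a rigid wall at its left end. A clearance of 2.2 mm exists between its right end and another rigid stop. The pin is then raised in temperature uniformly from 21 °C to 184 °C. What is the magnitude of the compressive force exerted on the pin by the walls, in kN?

P ≈ 130 kN

If the wall were absent the pin would grow by αΔT L = 9.2×10⁻⁶ × 163 × 2675 = 4.011 mm.
This exceeds the 2.2 mm gap, so the wall pushes back. The portion of expansion that must be recovered elastically is δ_free − gap = 4.011 − 2.2 = 1.811 mm.
Compatibility: PL/(AE) = 1.811 mm, so σ = P/A = E × (1.811/2675) = 81.26 MPa.
P = σA = 81.26 × 1600 = 130 kN.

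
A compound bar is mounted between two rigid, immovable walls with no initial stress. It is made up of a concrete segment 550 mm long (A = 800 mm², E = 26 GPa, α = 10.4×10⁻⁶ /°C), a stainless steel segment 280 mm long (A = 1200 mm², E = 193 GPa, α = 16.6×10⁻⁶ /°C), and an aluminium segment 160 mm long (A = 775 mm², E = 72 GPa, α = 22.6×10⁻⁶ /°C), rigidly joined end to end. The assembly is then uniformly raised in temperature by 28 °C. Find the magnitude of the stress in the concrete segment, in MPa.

σ ≈ 16 MPa (compressive)

Free thermal expansion of the whole bar: Σ αᵢΔT Lᵢ = 10.4×10⁻⁶×28×550 + 16.6×10⁻⁶×28×280 + 22.6×10⁻⁶×28×160 = 0.3916 mm.
Since the ends are fixed, an axial force P builds up, equal in every segment, with P · Σ Lᵢ/(AᵢEᵢ) = δ_free.
Σ Lᵢ/(AᵢEᵢ) = 550/(800×26×10³) + 280/(1200×193×10³) + 160/(775×72×10³) = 3.052×10⁻⁵ mm/N.
P = 0.3916 / 3.052×10⁻⁵ = 12830 N = 12.83 kN, compressive.
σ_{concrete} = P / A = 12830 / 800 = 16.04 MPa.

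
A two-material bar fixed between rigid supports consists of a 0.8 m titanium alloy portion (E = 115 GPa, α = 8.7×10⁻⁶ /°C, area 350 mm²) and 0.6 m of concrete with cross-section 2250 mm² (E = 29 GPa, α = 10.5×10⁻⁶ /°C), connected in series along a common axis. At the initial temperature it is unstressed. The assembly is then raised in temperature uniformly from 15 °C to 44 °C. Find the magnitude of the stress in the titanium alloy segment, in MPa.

σ ≈ 37.8 MPa (compressive)

Free thermal expansion of the whole bar: Σ αᵢΔT Lᵢ = 8.7×10⁻⁶×29×800 + 10.5×10⁻⁶×29×600 = 0.3845 mm.
The walls prevent any net length change, so an axial force P (same in every segment) develops. Compatibility: P · Σ Lᵢ/(AᵢEᵢ) = δ_free.
The series flexibility is Σ Lᵢ/(AᵢEᵢ) = 800/(350×115×10³) + 600/(2250×29×10³) = 2.907×10⁻⁵ mm/N.
So P = 0.3845 / 2.907×10⁻⁵ = 13.23 kN, compressive.
σ_{titanium alloy} = P / A = 13230 / 350 = 37.79 MPa.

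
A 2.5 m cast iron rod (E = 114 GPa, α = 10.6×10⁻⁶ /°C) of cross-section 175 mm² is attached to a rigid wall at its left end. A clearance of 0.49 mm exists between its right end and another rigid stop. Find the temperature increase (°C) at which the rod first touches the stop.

ΔT ≈ 18.5 °C

Contact occurs when the free expansion equals the gap: αΔT L = 0.49 mm.
So ΔT = g/(αL) = 0.49/(10.6×10⁻⁶ × 2500) = 18.49 °C.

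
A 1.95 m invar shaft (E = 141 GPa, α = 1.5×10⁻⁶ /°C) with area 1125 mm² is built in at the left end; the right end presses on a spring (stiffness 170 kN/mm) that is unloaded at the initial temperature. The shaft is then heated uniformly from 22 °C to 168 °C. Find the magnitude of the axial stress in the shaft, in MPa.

σ ≈ 20.9 MPa (compressive)

If the spring were absent the shaft would lengthen by αΔT L = 1.5×10⁻⁶ × 146 × 1950 = 0.4271 mm.
Let P be the compressive force at the spring. The shaft shortens elastically by PL/(AE) and the spring compresses by P/k; together these equal δ_free.
So P = δ_free / [L/(AE) + 1/k] = 0.4271 / [ 1950/(1125×141×10³) + 1/(170×10³) ].
P = 0.4271 / 1.818×10⁻⁵ = 23500 N.
σ = P/A = 23500/1125 = 20.89 MPa.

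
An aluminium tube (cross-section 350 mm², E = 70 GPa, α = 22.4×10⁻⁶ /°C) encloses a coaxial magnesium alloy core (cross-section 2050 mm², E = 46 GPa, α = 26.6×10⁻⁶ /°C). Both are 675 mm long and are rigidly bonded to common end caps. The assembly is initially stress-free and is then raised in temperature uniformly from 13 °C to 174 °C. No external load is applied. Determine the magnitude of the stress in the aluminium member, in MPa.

Both members must finish at the same length. With the larger α, the magnesium alloy tends to over-expand; the plates restrain it, putting the magnesium alloy in compression and the aluminium in tension. With no external load the two internal forces are equal and opposite, magnitude P.
Setting the final lengths equal and cancelling L: (α₁ − α₂)ΔT = P/(A₁E₁) + P/(A₂E₂).
|α₁ − α₂|·ΔT = 4.2×10⁻⁶ × 161 = 0.0006762.
1/(A₁E₁) + 1/(A₂E₂) = 1/(350×70×10³) + 1/(2050×46×10³) = 5.142×10⁻⁸ N⁻¹.
So P = 0.0006762 / 5.142×10⁻⁸ = 13.15 kN.
σ_{aluminium} = P/A₁ = 13150/350 = 37.57 MPa, tensile.

σ ≈ 37.6 MPa (tensile)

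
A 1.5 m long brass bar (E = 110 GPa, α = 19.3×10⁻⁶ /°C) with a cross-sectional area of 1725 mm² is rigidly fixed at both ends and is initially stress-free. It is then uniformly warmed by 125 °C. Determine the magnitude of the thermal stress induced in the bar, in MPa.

σ ≈ 265 MPa (compressive)

The supports are rigid, so the total axial strain is zero. The restrained thermal strain is ε = αΔT = 19.3×10⁻⁶ × 125 = 2412.5×10⁻⁶.
σ = EαΔT = 110×10³ × 19.3×10⁻⁶ × 125 = 265.4 MPa (compressive; the bar is trying to expand).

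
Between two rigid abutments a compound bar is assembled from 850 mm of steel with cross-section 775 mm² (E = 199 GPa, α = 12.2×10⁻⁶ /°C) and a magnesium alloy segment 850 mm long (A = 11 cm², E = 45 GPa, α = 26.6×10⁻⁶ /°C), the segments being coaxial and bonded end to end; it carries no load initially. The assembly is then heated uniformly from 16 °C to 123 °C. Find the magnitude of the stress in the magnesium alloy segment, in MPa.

σ ≈ 141 MPa (compressive)

With the walls removed the bar would change length by δ_free = Σ αᵢΔT Lᵢ = 12.2×10⁻⁶×107×850 + 26.6×10⁻⁶×107×850 = 3.529 mm.
The walls prevent any net length change, so an axial force P (same in every segment) develops. Compatibility: P · Σ Lᵢ/(AᵢEᵢ) = δ_free.
The series flexibility is Σ Lᵢ/(AᵢEᵢ) = 850/(775×199×10³) + 850/(1100×45×10³) = 2.268×10⁻⁵ mm/N.
P = 3.529 / 2.268×10⁻⁵ = 155600 N = 155.6 kN, compressive.
σ_{magnesium alloy} = P / A = 155600 / 1100 = 141.4 MPa.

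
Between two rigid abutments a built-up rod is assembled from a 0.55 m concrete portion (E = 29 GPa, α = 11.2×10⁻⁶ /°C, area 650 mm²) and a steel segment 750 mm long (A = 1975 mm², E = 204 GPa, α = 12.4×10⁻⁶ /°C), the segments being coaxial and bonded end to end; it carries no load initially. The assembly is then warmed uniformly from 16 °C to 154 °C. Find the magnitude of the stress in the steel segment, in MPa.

Free thermal expansion of the whole bar: Σ αᵢΔT Lᵢ = 11.2×10⁻⁶×138×550 + 12.4×10⁻⁶×138×750 = 2.133 mm.
The walls prevent any net length change, so an axial force P (same in every segment) develops. Compatibility: P · Σ Lᵢ/(AᵢEᵢ) = δ_free.
The series flexibility is Σ Lᵢ/(AᵢEᵢ) = 550/(650×29×10³) + 750/(1975×204×10³) = 3.104×10⁻⁵ mm/N.
Hence P = δ_free / Σ(L/AE) = 2.133/3.104×10⁻⁵ = 68.73 kN (compressive).
σ_{steel} = P / A = 68730 / 1975 = 34.8 MPa.

σ ≈ 34.8 MPa (compressive)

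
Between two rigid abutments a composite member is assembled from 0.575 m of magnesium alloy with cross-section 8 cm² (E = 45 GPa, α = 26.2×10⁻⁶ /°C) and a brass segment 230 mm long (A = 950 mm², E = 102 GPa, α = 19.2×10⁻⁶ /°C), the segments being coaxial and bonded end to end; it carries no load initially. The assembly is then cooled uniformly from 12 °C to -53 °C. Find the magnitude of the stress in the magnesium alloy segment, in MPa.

If the supports were absent, the total length change would be Σ αᵢΔT Lᵢ = 26.2×10⁻⁶×65×575 + 19.2×10⁻⁶×65×230 = 1.266 mm.
Since the ends are fixed, an axial force P builds up, equal in every segment, with P · Σ Lᵢ/(AᵢEᵢ) = δ_free.
The series flexibility is Σ Lᵢ/(AᵢEᵢ) = 575/(800×45×10³) + 230/(950×102×10³) = 1.835×10⁻⁵ mm/N.
Hence P = δ_free / Σ(L/AE) = 1.266/1.835×10⁻⁵ = 69.02 kN (tensile).
σ_{magnesium alloy} = P / A = 69020 / 800 = 86.28 MPa.

σ ≈ 86.3 MPa (tensile)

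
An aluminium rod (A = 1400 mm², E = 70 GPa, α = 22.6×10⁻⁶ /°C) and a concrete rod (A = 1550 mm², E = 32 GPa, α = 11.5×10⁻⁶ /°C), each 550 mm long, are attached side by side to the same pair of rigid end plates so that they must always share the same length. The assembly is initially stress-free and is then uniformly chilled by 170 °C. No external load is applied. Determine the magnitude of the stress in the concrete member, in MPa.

σ ≈ 40.1 MPa (compressive)

Both members must finish at the same length. With the larger α, the aluminium tends to over-contract; the plates restrain it, putting the aluminium in tension and the concrete in compression. With no external load the two internal forces are equal and opposite, magnitude P.
Setting the final lengths equal and cancelling L: (α₁ − α₂)ΔT = P/(A₁E₁) + P/(A₂E₂).
|α₁ − α₂|·ΔT = 11.1×10⁻⁶ × 170 = 0.001887.
1/(A₁E₁) + 1/(A₂E₂) = 1/(1400×70×10³) + 1/(1550×32×10³) = 3.037×10⁻⁸ N⁻¹.
So P = 0.001887 / 3.037×10⁻⁸ = 62.14 kN.
σ_{concrete} = P/A₂ = 62140/1550 = 40.09 MPa, compressive.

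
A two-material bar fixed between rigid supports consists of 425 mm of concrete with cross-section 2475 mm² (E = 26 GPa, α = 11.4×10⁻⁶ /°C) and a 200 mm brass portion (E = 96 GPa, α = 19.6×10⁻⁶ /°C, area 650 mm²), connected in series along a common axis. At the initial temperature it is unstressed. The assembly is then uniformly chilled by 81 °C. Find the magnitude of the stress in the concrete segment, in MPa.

σ ≈ 29.2 MPa (tensile)

If the supports were absent, the total length change would be Σ αᵢΔT Lᵢ = 11.4×10⁻⁶×81×425 + 19.6×10⁻⁶×81×200 = 0.71 mm.
The walls prevent any net length change, so an axial force P (same in every segment) develops. Compatibility: P · Σ Lᵢ/(AᵢEᵢ) = δ_free.
Σ Lᵢ/(AᵢEᵢ) = 425/(2475×26×10³) + 200/(650×96×10³) = 9.81×10⁻⁶ mm/N.
P = 0.71 / 9.81×10⁻⁶ = 72370 N = 72.37 kN, tensile.
σ_{concrete} = P / A = 72370 / 2475 = 29.24 MPa.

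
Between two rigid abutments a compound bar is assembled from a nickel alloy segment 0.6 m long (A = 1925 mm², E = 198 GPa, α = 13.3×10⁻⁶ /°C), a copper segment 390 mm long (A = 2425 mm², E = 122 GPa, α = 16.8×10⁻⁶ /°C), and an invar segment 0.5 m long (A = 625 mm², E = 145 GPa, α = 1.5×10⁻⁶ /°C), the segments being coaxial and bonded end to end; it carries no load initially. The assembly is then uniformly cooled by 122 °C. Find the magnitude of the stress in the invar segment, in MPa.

σ ≈ 355 MPa (tensile)

With the walls removed the bar would change length by δ_free = Σ αᵢΔT Lᵢ = 13.3×10⁻⁶×122×600 + 16.8×10⁻⁶×122×390 + 1.5×10⁻⁶×122×500 = 1.864 mm.
The rigid supports impose zero overall length change; the single axial force P common to all segments must satisfy P Σ Lᵢ/(AᵢEᵢ) = δ_free.
Σ Lᵢ/(AᵢEᵢ) = 600/(1925×198×10³) + 390/(2425×122×10³) + 500/(625×145×10³) = 8.41×10⁻⁶ mm/N.
So P = 1.864 / 8.41×10⁻⁶ = 221.7 kN, tensile.
σ_{invar} = P / A = 221700 / 625 = 354.7 MPa.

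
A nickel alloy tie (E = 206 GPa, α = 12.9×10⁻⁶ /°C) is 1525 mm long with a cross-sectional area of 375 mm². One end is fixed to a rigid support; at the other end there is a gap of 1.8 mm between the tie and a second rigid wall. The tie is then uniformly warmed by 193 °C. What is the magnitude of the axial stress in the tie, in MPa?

σ ≈ 270 MPa (compressive)

If the wall were absent the tie would grow by αΔT L = 12.9×10⁻⁶ × 193 × 1525 = 3.797 mm.
After closing the 1.8 mm clearance, 3.797 − 1.8 = 1.997 mm of expansion remains to be suppressed by the wall.
That suppressed elongation corresponds to σ = E·Δ/L = 206×10³ × 1.997/1525 = 269.7 MPa.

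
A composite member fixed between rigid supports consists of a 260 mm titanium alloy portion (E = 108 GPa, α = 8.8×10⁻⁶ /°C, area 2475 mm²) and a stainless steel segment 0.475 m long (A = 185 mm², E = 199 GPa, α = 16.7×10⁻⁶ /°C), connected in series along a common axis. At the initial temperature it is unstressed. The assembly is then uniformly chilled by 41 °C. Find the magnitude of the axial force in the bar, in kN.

Free thermal contraction of the whole bar: Σ αᵢΔT Lᵢ = 8.8×10⁻⁶×41×260 + 16.7×10⁻⁶×41×475 = 0.419 mm.
The rigid supports impose zero overall length change; the single axial force P common to all segments must satisfy P Σ Lᵢ/(AᵢEᵢ) = δ_free.
The series flexibility is Σ Lᵢ/(AᵢEᵢ) = 260/(2475×108×10³) + 475/(185×199×10³) = 1.388×10⁻⁵ mm/N.
Hence P = δ_free / Σ(L/AE) = 0.419/1.388×10⁻⁵ = 30.2 kN (tensile).

P ≈ 30.2 kN (tensile)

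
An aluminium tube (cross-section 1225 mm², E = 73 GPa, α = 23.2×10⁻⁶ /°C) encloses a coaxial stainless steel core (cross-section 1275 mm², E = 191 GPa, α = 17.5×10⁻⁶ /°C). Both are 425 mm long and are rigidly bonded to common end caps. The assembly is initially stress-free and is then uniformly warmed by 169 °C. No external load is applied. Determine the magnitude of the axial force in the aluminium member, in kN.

The aluminium has the larger α, so on heating it would change length more than the stainless steel if both were free. The rigid plates force a common final length, so the aluminium is put into compression and the stainless steel into tension, with equal and opposite forces P (no external load).
Equating the net (thermal + elastic) strains gives |α₁ − α₂|·ΔT = P·[1/(A₁E₁) + 1/(A₂E₂)].
|α₁ − α₂|·ΔT = 5.7×10⁻⁶ × 169 = 0.0009633.
1/(A₁E₁) + 1/(A₂E₂) = 1/(1225×73×10³) + 1/(1275×191×10³) = 1.529×10⁻⁸ N⁻¹.
P = 0.0009633 / 1.529×10⁻⁸ = 63010 N = 63.01 kN.

P ≈ 63 kN (compressive in the aluminium)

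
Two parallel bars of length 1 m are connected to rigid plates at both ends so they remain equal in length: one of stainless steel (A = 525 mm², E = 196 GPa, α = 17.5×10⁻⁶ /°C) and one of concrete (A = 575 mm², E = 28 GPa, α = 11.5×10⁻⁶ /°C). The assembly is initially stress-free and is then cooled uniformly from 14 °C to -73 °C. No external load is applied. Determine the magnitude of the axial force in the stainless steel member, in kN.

P ≈ 7.27 kN (tensile in the stainless steel)

Equilibrium of a rigid end plate with no external load gives equal and opposite internal forces ±P in the two members. Since α_{stainless steel} > α_{concrete}, cooling drives the stainless steel into tension and the concrete into compression.
Compatibility of the two members (thermal + elastic change equal): (α₁ − α₂)ΔT = P·[1/(A₁E₁) + 1/(A₂E₂)].
|α₁ − α₂|·ΔT = 6×10⁻⁶ × 87 = 0.000522.
1/(A₁E₁) + 1/(A₂E₂) = 1/(525×196×10³) + 1/(575×28×10³) = 7.183×10⁻⁸ N⁻¹.
So P = 0.000522 / 7.183×10⁻⁸ = 7.267 kN.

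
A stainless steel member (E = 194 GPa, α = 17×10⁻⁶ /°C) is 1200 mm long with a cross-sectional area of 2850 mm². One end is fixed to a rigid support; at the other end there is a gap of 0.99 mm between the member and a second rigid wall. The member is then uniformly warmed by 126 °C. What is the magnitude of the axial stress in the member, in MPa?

σ ≈ 255 MPa (compressive)

Free thermal elongation = αΔT L = 17×10⁻⁶ × 126 × 1200 = 2.57 mm.
The gap closes (δ_free > 0.99 mm) and the wall then resists a further 2.57 − 0.99 = 1.58 mm of expansion.
That suppressed elongation corresponds to σ = E·Δ/L = 194×10³ × 1.58/1200 = 255.5 MPa.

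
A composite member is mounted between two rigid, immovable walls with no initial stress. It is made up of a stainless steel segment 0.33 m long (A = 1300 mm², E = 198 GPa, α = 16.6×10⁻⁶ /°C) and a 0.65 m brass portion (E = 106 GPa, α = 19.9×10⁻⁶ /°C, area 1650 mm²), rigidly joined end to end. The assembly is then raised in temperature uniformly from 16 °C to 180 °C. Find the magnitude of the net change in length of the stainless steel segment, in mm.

Free thermal expansion of the whole bar: Σ αᵢΔT Lᵢ = 16.6×10⁻⁶×164×330 + 19.9×10⁻⁶×164×650 = 3.02 mm.
The rigid supports impose zero overall length change; the single axial force P common to all segments must satisfy P Σ Lᵢ/(AᵢEᵢ) = δ_free.
The series flexibility is Σ Lᵢ/(AᵢEᵢ) = 330/(1300×198×10³) + 650/(1650×106×10³) = 4.998×10⁻⁶ mm/N.
So P = 3.02 / 4.998×10⁻⁶ = 604.1 kN, compressive.
For the stainless steel segment, free thermal change = 16.6×10⁻⁶×164×330 = 0.8984 mm and elastic change from P = 604100×330/(1300×198×10³) = 0.7745 mm; these oppose, so the net change is 0.124 mm (segment lengthens).

|ΔL| ≈ 0.124 mm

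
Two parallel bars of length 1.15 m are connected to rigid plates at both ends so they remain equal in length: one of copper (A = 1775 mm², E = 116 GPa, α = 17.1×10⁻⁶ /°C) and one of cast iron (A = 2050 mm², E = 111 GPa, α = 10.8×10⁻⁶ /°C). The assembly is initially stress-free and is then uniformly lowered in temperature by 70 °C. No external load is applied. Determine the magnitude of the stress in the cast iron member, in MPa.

σ ≈ 23.3 MPa (compressive)

Both members must finish at the same length. With the larger α, the copper tends to over-contract; the plates restrain it, putting the copper in tension and the cast iron in compression. With no external load the two internal forces are equal and opposite, magnitude P.
Equating the net (thermal + elastic) strains gives |α₁ − α₂|·ΔT = P·[1/(A₁E₁) + 1/(A₂E₂)].
|α₁ − α₂|·ΔT = 6.3×10⁻⁶ × 70 = 0.000441.
1/(A₁E₁) + 1/(A₂E₂) = 1/(1775×116×10³) + 1/(2050×111×10³) = 9.251×10⁻⁹ N⁻¹.
So P = 0.000441 / 9.251×10⁻⁹ = 47.67 kN.
σ_{cast iron} = P/A₂ = 47670/2050 = 23.25 MPa, compressive.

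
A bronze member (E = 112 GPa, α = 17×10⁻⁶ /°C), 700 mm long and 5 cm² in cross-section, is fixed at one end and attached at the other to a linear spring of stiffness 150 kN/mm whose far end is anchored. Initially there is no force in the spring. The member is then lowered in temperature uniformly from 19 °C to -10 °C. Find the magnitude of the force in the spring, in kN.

P ≈ 18 kN

If the spring were absent the member would shorten by αΔT L = 17×10⁻⁶ × 29 × 700 = 0.3451 mm.
Let P be the tensile force in the spring. The member extends elastically by PL/(AE) and the spring stretches by P/k; together these equal δ_free.
So P = δ_free / [L/(AE) + 1/k] = 0.3451 / [ 700/(500×112×10³) + 1/(150×10³) ].
P = 0.3451 / 1.917×10⁻⁵ = 18010 N.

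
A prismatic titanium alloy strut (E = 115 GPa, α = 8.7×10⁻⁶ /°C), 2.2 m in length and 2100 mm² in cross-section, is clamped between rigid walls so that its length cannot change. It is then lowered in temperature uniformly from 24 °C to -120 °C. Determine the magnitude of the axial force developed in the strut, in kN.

Full restraint means ε = 0, so the stress is σ = EαΔT = 115×10³ × 8.7×10⁻⁶ × 144 = 144.1 MPa.
P = AEαΔT = 2100 × 115×10³ × 8.7×10⁻⁶ × 144 = 302.6 kN (tensile).

P ≈ 303 kN (tensile)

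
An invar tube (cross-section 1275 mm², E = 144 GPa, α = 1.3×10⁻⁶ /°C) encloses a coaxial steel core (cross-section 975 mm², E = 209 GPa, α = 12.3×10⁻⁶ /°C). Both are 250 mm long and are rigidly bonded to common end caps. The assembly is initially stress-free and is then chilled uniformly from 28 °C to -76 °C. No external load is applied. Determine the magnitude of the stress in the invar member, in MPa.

The steel has the larger α, so on cooling it would change length more than the invar if both were free. The rigid plates force a common final length, so the steel is put into tension and the invar into compression, with equal and opposite forces P (no external load).
Equating the net (thermal + elastic) strains gives |α₁ − α₂|·ΔT = P·[1/(A₁E₁) + 1/(A₂E₂)].
|α₁ − α₂|·ΔT = 11×10⁻⁶ × 104 = 0.001144.
1/(A₁E₁) + 1/(A₂E₂) = 1/(1275×144×10³) + 1/(975×209×10³) = 1.035×10⁻⁸ N⁻¹.
P = 0.001144 / 1.035×10⁻⁸ = 110500 N = 110.5 kN.
σ_{invar} = P/A₁ = 110500/1275 = 86.66 MPa, compressive.

σ ≈ 86.7 MPa (compressive)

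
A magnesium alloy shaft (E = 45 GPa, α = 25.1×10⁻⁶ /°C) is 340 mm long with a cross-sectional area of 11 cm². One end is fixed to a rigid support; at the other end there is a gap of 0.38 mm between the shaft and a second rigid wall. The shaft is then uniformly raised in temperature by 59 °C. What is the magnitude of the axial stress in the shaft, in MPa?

Free thermal elongation = αΔT L = 25.1×10⁻⁶ × 59 × 340 = 0.5035 mm.
This exceeds the 0.38 mm gap, so the wall pushes back. The portion of expansion that must be recovered elastically is δ_free − gap = 0.5035 − 0.38 = 0.1235 mm.
Compatibility: PL/(AE) = 0.1235 mm, so σ = P/A = E × (0.1235/340) = 16.35 MPa.

σ ≈ 16.3 MPa (compressive)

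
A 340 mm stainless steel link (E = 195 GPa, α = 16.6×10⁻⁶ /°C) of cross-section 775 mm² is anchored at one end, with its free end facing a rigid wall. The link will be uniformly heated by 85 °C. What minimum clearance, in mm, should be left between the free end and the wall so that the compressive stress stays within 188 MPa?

g ≈ 0.152 mm

Free expansion if unrestrained: δ_free = αΔT L = 16.6×10⁻⁶ × 85 × 340 = 0.4797 mm.
At the allowable stress the elastic shortening the wall may impose is σL/E = 188 × 340 / (195×10³) = 0.3278 mm.
The gap must absorb the remainder: g_min = 0.4797 − 0.3278 = 0.1519 mm.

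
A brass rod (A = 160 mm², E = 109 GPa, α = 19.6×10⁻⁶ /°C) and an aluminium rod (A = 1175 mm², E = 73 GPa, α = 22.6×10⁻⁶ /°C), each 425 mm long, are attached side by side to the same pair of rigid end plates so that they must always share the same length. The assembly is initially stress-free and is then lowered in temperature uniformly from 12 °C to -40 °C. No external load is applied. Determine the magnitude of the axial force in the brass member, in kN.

Equilibrium of a rigid end plate with no external load gives equal and opposite internal forces ±P in the two members. Since α_{aluminium} > α_{brass}, cooling drives the aluminium into tension and the brass into compression.
Compatibility of the two members (thermal + elastic change equal): (α₁ − α₂)ΔT = P·[1/(A₁E₁) + 1/(A₂E₂)].
|α₁ − α₂|·ΔT = 3×10⁻⁶ × 52 = 0.000156.
1/(A₁E₁) + 1/(A₂E₂) = 1/(160×109×10³) + 1/(1175×73×10³) = 6.9×10⁻⁸ N⁻¹.
So P = 0.000156 / 6.9×10⁻⁸ = 2.261 kN.

P ≈ 2.26 kN (compressive in the brass)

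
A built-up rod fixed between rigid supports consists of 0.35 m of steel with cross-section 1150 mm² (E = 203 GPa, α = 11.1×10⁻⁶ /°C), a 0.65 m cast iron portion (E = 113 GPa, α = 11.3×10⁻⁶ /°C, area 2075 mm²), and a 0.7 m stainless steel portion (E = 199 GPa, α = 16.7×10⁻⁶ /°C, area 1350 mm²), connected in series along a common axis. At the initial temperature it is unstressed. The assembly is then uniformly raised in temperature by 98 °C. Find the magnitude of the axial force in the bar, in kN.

P ≈ 327 kN (compressive)

If the supports were absent, the total length change would be Σ αᵢΔT Lᵢ = 11.1×10⁻⁶×98×350 + 11.3×10⁻⁶×98×650 + 16.7×10⁻⁶×98×700 = 2.246 mm.
The walls prevent any net length change, so an axial force P (same in every segment) develops. Compatibility: P · Σ Lᵢ/(AᵢEᵢ) = δ_free.
Σ Lᵢ/(AᵢEᵢ) = 350/(1150×203×10³) + 650/(2075×113×10³) + 700/(1350×199×10³) = 6.877×10⁻⁶ mm/N.
P = 2.246 / 6.877×10⁻⁶ = 326600 N = 326.6 kN, compressive.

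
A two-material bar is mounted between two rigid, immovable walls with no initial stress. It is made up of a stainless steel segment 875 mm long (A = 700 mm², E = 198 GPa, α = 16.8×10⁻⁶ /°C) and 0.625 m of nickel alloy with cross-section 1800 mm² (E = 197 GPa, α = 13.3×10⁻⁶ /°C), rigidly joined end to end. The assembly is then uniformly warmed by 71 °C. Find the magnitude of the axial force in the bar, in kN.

With the walls removed the bar would change length by δ_free = Σ αᵢΔT Lᵢ = 16.8×10⁻⁶×71×875 + 13.3×10⁻⁶×71×625 = 1.634 mm.
Since the ends are fixed, an axial force P builds up, equal in every segment, with P · Σ Lᵢ/(AᵢEᵢ) = δ_free.
Σ Lᵢ/(AᵢEᵢ) = 875/(700×198×10³) + 625/(1800×197×10³) = 8.076×10⁻⁶ mm/N.
So P = 1.634 / 8.076×10⁻⁶ = 202.3 kN, compressive.

P ≈ 202 kN (compressive)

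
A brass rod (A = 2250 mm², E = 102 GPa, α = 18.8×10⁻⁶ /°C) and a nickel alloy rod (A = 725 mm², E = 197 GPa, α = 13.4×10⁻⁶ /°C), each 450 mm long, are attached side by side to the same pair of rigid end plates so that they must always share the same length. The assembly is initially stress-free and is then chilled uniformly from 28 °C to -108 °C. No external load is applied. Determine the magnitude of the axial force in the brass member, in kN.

P ≈ 64.7 kN (tensile in the brass)

The brass has the larger α, so on cooling it would change length more than the nickel alloy if both were free. The rigid plates force a common final length, so the brass is put into tension and the nickel alloy into compression, with equal and opposite forces P (no external load).
Compatibility of the two members (thermal + elastic change equal): (α₁ − α₂)ΔT = P·[1/(A₁E₁) + 1/(A₂E₂)].
|α₁ − α₂|·ΔT = 5.4×10⁻⁶ × 136 = 0.0007344.
1/(A₁E₁) + 1/(A₂E₂) = 1/(2250×102×10³) + 1/(725×197×10³) = 1.136×10⁻⁸ N⁻¹.
So P = 0.0007344 / 1.136×10⁻⁸ = 64.65 kN.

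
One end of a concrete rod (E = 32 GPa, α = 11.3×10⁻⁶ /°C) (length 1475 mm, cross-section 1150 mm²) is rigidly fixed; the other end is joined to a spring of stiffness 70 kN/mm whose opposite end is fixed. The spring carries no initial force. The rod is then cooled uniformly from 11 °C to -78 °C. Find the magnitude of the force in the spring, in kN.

P ≈ 27.3 kN

If the spring were absent the rod would shorten by αΔT L = 11.3×10⁻⁶ × 89 × 1475 = 1.483 mm.
Let P be the tensile force in the spring. The rod extends elastically by PL/(AE) and the spring stretches by P/k; together these equal δ_free.
So P = δ_free / [L/(AE) + 1/k] = 1.483 / [ 1475/(1150×32×10³) + 1/(70×10³) ].
P = 1.483 / 5.437×10⁻⁵ = 27280 N.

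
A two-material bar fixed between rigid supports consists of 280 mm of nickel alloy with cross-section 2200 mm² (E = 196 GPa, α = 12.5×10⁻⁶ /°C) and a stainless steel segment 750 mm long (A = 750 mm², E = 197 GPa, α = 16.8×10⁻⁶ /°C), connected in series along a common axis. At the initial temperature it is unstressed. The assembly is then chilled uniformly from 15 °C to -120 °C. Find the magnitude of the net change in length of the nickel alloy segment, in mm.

|ΔL| ≈ 0.226 mm

Free thermal contraction of the whole bar: Σ αᵢΔT Lᵢ = 12.5×10⁻⁶×135×280 + 16.8×10⁻⁶×135×750 = 2.173 mm.
The walls prevent any net length change, so an axial force P (same in every segment) develops. Compatibility: P · Σ Lᵢ/(AᵢEᵢ) = δ_free.
Σ Lᵢ/(AᵢEᵢ) = 280/(2200×196×10³) + 750/(750×197×10³) = 5.725×10⁻⁶ mm/N.
P = 2.173 / 5.725×10⁻⁶ = 379600 N = 379.6 kN, tensile.
For the nickel alloy segment, free thermal change = 12.5×10⁻⁶×135×280 = 0.4725 mm and elastic change from P = 379600×280/(2200×196×10³) = 0.2465 mm; these oppose, so the net change is 0.226 mm (segment shortens).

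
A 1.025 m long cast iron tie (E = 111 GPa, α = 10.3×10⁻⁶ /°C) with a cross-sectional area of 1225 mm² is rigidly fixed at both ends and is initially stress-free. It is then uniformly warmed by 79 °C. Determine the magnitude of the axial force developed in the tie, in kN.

P ≈ 111 kN (compressive)

The ends cannot move, so σ = EαΔT = 111×10³ × 10.3×10⁻⁶ × 79 = 90.32 MPa.
P = AEαΔT = 1225 × 111×10³ × 10.3×10⁻⁶ × 79 = 110.6 kN (compressive).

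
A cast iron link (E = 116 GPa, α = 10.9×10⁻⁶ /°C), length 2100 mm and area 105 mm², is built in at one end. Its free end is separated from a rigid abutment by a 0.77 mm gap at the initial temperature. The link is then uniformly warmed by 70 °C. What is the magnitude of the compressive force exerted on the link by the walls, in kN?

P ≈ 4.83 kN

If the wall were absent the link would grow by αΔT L = 10.9×10⁻⁶ × 70 × 2100 = 1.602 mm.
The gap closes (δ_free > 0.77 mm) and the wall then resists a further 1.602 − 0.77 = 0.8323 mm of expansion.
So σ = E(δ_free − g)/L = 116×10³ × 0.8323/2100 = 45.97 MPa.
P = σA = 45.97 × 105 = 4.827 kN.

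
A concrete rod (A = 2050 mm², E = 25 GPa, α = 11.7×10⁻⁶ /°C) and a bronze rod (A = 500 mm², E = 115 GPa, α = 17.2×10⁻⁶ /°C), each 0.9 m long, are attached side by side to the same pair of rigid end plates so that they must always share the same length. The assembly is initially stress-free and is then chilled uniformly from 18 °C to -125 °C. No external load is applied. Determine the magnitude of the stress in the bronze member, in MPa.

Equilibrium of a rigid end plate with no external load gives equal and opposite internal forces ±P in the two members. Since α_{bronze} > α_{concrete}, cooling drives the bronze into tension and the concrete into compression.
Setting the final lengths equal and cancelling L: (α₁ − α₂)ΔT = P/(A₁E₁) + P/(A₂E₂).
|α₁ − α₂|·ΔT = 5.5×10⁻⁶ × 143 = 0.0007865.
1/(A₁E₁) + 1/(A₂E₂) = 1/(2050×25×10³) + 1/(500×115×10³) = 3.69×10⁻⁸ N⁻¹.
P = 0.0007865 / 3.69×10⁻⁸ = 21310 N = 21.31 kN.
σ_{bronze} = P/A₂ = 21310/500 = 42.62 MPa, tensile.

σ ≈ 42.6 MPa (tensile)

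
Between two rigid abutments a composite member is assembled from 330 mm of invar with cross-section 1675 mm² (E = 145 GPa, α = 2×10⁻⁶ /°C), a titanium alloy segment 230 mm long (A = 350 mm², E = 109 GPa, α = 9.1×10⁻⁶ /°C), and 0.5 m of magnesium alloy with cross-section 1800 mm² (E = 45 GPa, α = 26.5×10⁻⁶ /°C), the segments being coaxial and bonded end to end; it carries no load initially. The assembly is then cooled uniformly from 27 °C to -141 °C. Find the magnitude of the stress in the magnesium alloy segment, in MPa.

If the supports were absent, the total length change would be Σ αᵢΔT Lᵢ = 2×10⁻⁶×168×330 + 9.1×10⁻⁶×168×230 + 26.5×10⁻⁶×168×500 = 2.689 mm.
Since the ends are fixed, an axial force P builds up, equal in every segment, with P · Σ Lᵢ/(AᵢEᵢ) = δ_free.
Σ Lᵢ/(AᵢEᵢ) = 330/(1675×145×10³) + 230/(350×109×10³) + 500/(1800×45×10³) = 1.356×10⁻⁵ mm/N.
P = 2.689 / 1.356×10⁻⁵ = 198300 N = 198.3 kN, tensile.
σ_{magnesium alloy} = P / A = 198300 / 1800 = 110.1 MPa.

σ ≈ 110 MPa (tensile)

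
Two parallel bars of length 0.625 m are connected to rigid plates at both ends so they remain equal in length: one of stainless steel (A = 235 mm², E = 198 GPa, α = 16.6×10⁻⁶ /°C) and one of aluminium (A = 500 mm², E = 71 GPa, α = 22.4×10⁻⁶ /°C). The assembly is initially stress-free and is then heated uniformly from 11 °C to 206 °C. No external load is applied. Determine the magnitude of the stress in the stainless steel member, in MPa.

Both members must finish at the same length. With the larger α, the aluminium tends to over-expand; the plates restrain it, putting the aluminium in compression and the stainless steel in tension. With no external load the two internal forces are equal and opposite, magnitude P.
Compatibility of the two members (thermal + elastic change equal): (α₁ − α₂)ΔT = P·[1/(A₁E₁) + 1/(A₂E₂)].
|α₁ − α₂|·ΔT = 5.8×10⁻⁶ × 195 = 0.001131.
1/(A₁E₁) + 1/(A₂E₂) = 1/(235×198×10³) + 1/(500×71×10³) = 4.966×10⁻⁸ N⁻¹.
So P = 0.001131 / 4.966×10⁻⁸ = 22.77 kN.
σ_{stainless steel} = P/A₁ = 22770/235 = 96.91 MPa, tensile.

σ ≈ 96.9 MPa (tensile)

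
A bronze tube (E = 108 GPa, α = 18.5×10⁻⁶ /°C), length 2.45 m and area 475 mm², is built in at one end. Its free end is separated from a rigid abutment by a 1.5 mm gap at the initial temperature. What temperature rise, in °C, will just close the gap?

ΔT ≈ 33.1 °C

The gap closes when αΔT L = 1.5 mm, since the tube is still unstressed at that instant.
ΔT = 1.5 / (18.5×10⁻⁶ × 2450) = 33.09 °C.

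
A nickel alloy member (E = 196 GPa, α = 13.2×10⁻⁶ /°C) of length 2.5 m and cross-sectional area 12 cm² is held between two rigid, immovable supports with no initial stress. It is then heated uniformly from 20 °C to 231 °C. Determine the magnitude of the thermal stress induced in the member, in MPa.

σ ≈ 546 MPa (compressive)

With length fixed, the mechanical strain must cancel the thermal strain αΔT = 13.2×10⁻⁶ × 211 = 2785.2×10⁻⁶.
σ = EαΔT = 196×10³ × 13.2×10⁻⁶ × 211 = 545.9 MPa (compressive; the member is trying to expand).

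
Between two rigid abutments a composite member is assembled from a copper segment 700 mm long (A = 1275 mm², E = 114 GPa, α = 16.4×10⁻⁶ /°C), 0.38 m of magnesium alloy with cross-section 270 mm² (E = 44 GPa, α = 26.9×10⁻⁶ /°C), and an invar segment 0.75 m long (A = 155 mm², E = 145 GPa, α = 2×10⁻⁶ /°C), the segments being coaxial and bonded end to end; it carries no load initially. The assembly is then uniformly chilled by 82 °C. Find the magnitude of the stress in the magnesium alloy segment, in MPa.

If the supports were absent, the total length change would be Σ αᵢΔT Lᵢ = 16.4×10⁻⁶×82×700 + 26.9×10⁻⁶×82×380 + 2×10⁻⁶×82×750 = 1.903 mm.
The rigid supports impose zero overall length change; the single axial force P common to all segments must satisfy P Σ Lᵢ/(AᵢEᵢ) = δ_free.
The series flexibility is Σ Lᵢ/(AᵢEᵢ) = 700/(1275×114×10³) + 380/(270×44×10³) + 750/(155×145×10³) = 7.017×10⁻⁵ mm/N.
So P = 1.903 / 7.017×10⁻⁵ = 27.11 kN, tensile.
σ_{magnesium alloy} = P / A = 27110 / 270 = 100.4 MPa.

σ ≈ 100 MPa (tensile)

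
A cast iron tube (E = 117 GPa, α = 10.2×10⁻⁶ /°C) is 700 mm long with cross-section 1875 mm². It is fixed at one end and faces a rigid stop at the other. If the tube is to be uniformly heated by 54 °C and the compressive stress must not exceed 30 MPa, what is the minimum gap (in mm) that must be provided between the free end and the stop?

Free expansion if unrestrained: δ_free = αΔT L = 10.2×10⁻⁶ × 54 × 700 = 0.3856 mm.
At the allowable stress the elastic shortening the wall may impose is σL/E = 30 × 700 / (117×10³) = 0.1795 mm.
So the gap has to take up the difference, g_min = δ_free − σL/E = 0.3856 − 0.1795 = 0.2061 mm.

g ≈ 0.206 mm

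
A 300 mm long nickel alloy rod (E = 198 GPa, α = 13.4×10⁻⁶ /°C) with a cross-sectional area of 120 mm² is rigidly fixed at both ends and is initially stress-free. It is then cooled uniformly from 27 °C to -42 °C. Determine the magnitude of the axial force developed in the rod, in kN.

The ends cannot move, so σ = EαΔT = 198×10³ × 13.4×10⁻⁶ × 69 = 183.1 MPa.
P = AEαΔT = 120 × 198×10³ × 13.4×10⁻⁶ × 69 = 21.97 kN (tensile).

P ≈ 22 kN (tensile)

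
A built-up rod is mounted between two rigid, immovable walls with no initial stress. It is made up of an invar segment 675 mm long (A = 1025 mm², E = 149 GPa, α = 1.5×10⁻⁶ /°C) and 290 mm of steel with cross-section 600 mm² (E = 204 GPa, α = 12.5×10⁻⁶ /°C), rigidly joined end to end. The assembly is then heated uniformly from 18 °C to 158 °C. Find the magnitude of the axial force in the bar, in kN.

P ≈ 95.6 kN (compressive)

Free thermal expansion of the whole bar: Σ αᵢΔT Lᵢ = 1.5×10⁻⁶×140×675 + 12.5×10⁻⁶×140×290 = 0.6492 mm.
The rigid supports impose zero overall length change; the single axial force P common to all segments must satisfy P Σ Lᵢ/(AᵢEᵢ) = δ_free.
Σ Lᵢ/(AᵢEᵢ) = 675/(1025×149×10³) + 290/(600×204×10³) = 6.789×10⁻⁶ mm/N.
P = 0.6492 / 6.789×10⁻⁶ = 95630 N = 95.63 kN, compressive.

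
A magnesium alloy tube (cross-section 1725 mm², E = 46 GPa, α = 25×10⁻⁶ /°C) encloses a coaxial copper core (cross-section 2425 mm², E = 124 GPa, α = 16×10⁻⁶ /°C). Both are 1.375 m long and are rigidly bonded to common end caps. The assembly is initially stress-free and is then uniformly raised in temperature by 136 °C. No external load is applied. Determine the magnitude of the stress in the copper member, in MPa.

Both members must finish at the same length. With the larger α, the magnesium alloy tends to over-expand; the plates restrain it, putting the magnesium alloy in compression and the copper in tension. With no external load the two internal forces are equal and opposite, magnitude P.
Compatibility of the two members (thermal + elastic change equal): (α₁ − α₂)ΔT = P·[1/(A₁E₁) + 1/(A₂E₂)].
|α₁ − α₂|·ΔT = 9×10⁻⁶ × 136 = 0.001224.
1/(A₁E₁) + 1/(A₂E₂) = 1/(1725×46×10³) + 1/(2425×124×10³) = 1.593×10⁻⁸ N⁻¹.
P = 0.001224 / 1.593×10⁻⁸ = 76850 N = 76.85 kN.
σ_{copper} = P/A₂ = 76850/2425 = 31.69 MPa, tensile.

σ ≈ 31.7 MPa (tensile)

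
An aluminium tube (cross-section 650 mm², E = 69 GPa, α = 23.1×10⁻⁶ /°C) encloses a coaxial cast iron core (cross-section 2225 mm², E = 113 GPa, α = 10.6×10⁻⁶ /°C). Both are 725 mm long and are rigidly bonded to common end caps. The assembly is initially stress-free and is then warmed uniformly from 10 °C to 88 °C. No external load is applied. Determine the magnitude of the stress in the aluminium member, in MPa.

The aluminium has the larger α, so on heating it would change length more than the cast iron if both were free. The rigid plates force a common final length, so the aluminium is put into compression and the cast iron into tension, with equal and opposite forces P (no external load).
Setting the final lengths equal and cancelling L: (α₁ − α₂)ΔT = P/(A₁E₁) + P/(A₂E₂).
|α₁ − α₂|·ΔT = 12.5×10⁻⁶ × 78 = 0.000975.
1/(A₁E₁) + 1/(A₂E₂) = 1/(650×69×10³) + 1/(2225×113×10³) = 2.627×10⁻⁸ N⁻¹.
So P = 0.000975 / 2.627×10⁻⁸ = 37.11 kN.
σ_{aluminium} = P/A₁ = 37110/650 = 57.09 MPa, compressive.

σ ≈ 57.1 MPa (compressive)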